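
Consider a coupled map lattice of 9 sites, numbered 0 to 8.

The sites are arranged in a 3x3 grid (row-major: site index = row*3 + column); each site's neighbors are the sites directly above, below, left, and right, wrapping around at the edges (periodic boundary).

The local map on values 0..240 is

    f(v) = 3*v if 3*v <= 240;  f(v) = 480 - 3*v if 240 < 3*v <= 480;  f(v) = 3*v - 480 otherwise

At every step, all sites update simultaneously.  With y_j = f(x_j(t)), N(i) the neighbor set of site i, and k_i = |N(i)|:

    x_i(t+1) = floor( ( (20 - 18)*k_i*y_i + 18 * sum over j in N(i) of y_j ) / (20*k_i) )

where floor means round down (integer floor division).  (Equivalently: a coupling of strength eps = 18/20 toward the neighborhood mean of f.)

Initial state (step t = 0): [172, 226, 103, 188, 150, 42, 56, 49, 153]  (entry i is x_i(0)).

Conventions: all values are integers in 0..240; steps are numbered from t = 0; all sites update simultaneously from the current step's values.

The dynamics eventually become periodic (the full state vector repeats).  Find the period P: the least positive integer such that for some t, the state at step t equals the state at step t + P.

Simulating step by step:
t=0: [172, 226, 103, 188, 150, 42, 56, 49, 153]
t=1: [143, 106, 102, 89, 127, 81, 81, 108, 139]
t=2: [181, 124, 132, 161, 182, 147, 132, 141, 187]
t=3: [69, 71, 73, 57, 53, 56, 54, 81, 67]
t=4: [192, 206, 199, 173, 193, 185, 199, 189, 196]
t=5: [102, 103, 105, 90, 86, 89, 85, 112, 99]
t=6: [190, 175, 183, 208, 188, 196, 182, 194, 186]
t=7: [81, 82, 79, 92, 98, 95, 99, 71, 85]
t=8: [216, 219, 224, 200, 208, 211, 216, 207, 208]
t=9: [164, 162, 163, 154, 147, 150, 145, 156, 161]
t=10: [18, 16, 12, 30, 18, 18, 14, 22, 21]
t=11: [54, 52, 52, 54, 63, 60, 65, 53, 50]
t=12: [166, 165, 161, 179, 166, 165, 161, 171, 170]
t=13: [19, 17, 17, 17, 28, 25, 31, 18, 15]
t=14: [61, 60, 56, 74, 60, 59, 55, 66, 65]
t=15: [183, 182, 182, 180, 192, 189, 196, 181, 178]
t=16: [74, 72, 68, 87, 71, 70, 66, 79, 78]
t=17: [210, 218, 218, 211, 219, 216, 225, 217, 214]
t=18: [171, 168, 164, 170, 167, 166, 162, 176, 175]
t=19: [19, 28, 28, 20, 29, 26, 35, 26, 23]
t=20: [80, 77, 73, 79, 76, 75, 69, 85, 84]
t=21: [225, 228, 229, 226, 229, 227, 229, 223, 219]
t=22: [203, 199, 195, 202, 198, 197, 191, 197, 198]
t=23: [112, 114, 116, 113, 116, 114, 117, 109, 105]
t=24: [135, 140, 144, 136, 141, 142, 148, 142, 140]
t=25: [56, 58, 60, 57, 59, 58, 62, 53, 49]
t=26: [176, 171, 167, 175, 170, 169, 163, 169, 171]
t=27: [29, 31, 33, 30, 32, 31, 35, 26, 22]
t=28: [95, 90, 86, 94, 89, 88, 82, 88, 90]
t=29: [213, 211, 209, 212, 210, 211, 207, 216, 220]
t=30: [150, 155, 159, 151, 156, 157, 163, 157, 155]
t=31: [15, 13, 15, 16, 14, 13, 19, 12, 8]
t=32: [47, 41, 37, 45, 40, 39, 40, 40, 42]
t=33: [124, 123, 125, 125, 123, 122, 129, 122, 117]
t=34: [103, 109, 114, 106, 111, 112, 111, 111, 108]
t=35: [152, 150, 154, 153, 151, 150, 157, 150, 145]
t=36: [19, 25, 30, 22, 27, 27, 27, 27, 24]
t=37: [75, 77, 73, 74, 76, 77, 70, 77, 82]
t=38: [220, 226, 229, 223, 228, 226, 226, 226, 223]
t=39: [196, 197, 192, 194, 196, 197, 189, 197, 199]
t=40: [99, 106, 110, 103, 108, 106, 107, 106, 102]
t=41: [162, 162, 168, 165, 163, 162, 171, 162, 159]
t=42: [18, 10, 7, 13, 8, 12, 10, 12, 15]
t=43: [32, 33, 39, 36, 34, 32, 42, 32, 32]
t=44: [110, 102, 98, 105, 99, 104, 101, 104, 107]
t=45: [172, 171, 165, 169, 170, 172, 162, 172, 173]
t=46: [21, 29, 33, 27, 32, 28, 31, 27, 24]
t=47: [87, 84, 78, 83, 84, 86, 76, 86, 87]
t=48: [229, 225, 223, 224, 225, 227, 223, 225, 225]
t=49: [192, 196, 198, 197, 195, 193, 196, 193, 193]
t=50: [108, 103, 101, 102, 104, 106, 101, 104, 104]
t=51: [172, 167, 165, 166, 168, 170, 167, 170, 170]
t=52: [20, 25, 27, 26, 24, 22, 27, 24, 24]
t=53: [76, 71, 69, 70, 72, 74, 71, 74, 74]
t=54: [212, 217, 219, 218, 216, 214, 219, 216, 216]
t=55: [172, 167, 165, 166, 168, 170, 167, 170, 170]

Answer: 4
Key observation: The state at step 51, [172, 167, 165, 166, 168, 170, 167, 170, 170], reappears at step 55 — and no state repeats earlier — so the cycle the system enters has period 4.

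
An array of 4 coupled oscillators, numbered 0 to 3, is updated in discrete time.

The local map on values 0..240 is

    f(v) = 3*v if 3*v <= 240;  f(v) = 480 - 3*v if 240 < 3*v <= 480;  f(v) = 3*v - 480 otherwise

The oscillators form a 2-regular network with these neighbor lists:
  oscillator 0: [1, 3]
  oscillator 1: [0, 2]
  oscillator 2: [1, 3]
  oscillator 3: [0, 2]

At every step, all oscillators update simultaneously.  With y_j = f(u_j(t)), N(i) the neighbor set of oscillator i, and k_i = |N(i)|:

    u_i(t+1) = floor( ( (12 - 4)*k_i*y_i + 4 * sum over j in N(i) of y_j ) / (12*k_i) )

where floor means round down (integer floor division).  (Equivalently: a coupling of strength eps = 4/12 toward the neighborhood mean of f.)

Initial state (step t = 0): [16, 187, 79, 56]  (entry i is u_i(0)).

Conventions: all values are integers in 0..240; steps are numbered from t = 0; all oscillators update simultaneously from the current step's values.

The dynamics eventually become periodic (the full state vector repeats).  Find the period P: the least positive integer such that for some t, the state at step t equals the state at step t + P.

Simulating step by step:
t=0: [16, 187, 79, 56]
t=1: [73, 101, 199, 159]
t=2: [176, 174, 108, 58]
t=3: [68, 62, 140, 150]
t=4: [172, 168, 76, 64]
t=5: [60, 60, 188, 172]
t=6: [156, 164, 92, 68]
t=7: [44, 44, 172, 172]
t=8: [116, 116, 52, 52]
t=9: [136, 136, 152, 152]
t=10: [64, 64, 32, 32]
t=11: [176, 176, 112, 112]
t=12: [64, 64, 128, 128]
t=13: [176, 176, 112, 112]

Answer: 2
Key observation: The state at step 11, [176, 176, 112, 112], reappears at step 13 — and no state repeats earlier — so the cycle the system enters has period 2.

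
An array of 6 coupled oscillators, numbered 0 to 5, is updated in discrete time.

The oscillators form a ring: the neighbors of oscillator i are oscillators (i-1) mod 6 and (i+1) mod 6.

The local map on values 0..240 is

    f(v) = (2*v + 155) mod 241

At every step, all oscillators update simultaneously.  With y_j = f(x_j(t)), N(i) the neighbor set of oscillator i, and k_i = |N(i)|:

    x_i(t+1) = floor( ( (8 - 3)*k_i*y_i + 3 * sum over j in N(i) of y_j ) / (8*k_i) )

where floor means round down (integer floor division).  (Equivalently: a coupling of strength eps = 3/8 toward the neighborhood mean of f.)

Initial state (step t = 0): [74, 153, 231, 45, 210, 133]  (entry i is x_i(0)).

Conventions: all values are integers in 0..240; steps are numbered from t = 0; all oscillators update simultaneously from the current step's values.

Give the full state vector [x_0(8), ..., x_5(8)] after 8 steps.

Simulating step by step:
t=0: [74, 153, 231, 45, 210, 133]
t=1: [113, 174, 126, 45, 92, 141]
t=2: [128, 70, 108, 52, 98, 167]
t=3: [117, 90, 94, 56, 73, 56]
t=4: [115, 105, 86, 46, 47, 55]
t=5: [117, 120, 78, 21, 10, 43]
t=6: [121, 137, 109, 169, 146, 60]
t=7: [139, 171, 119, 70, 137, 89]
t=8: [140, 73, 107, 97, 144, 128]

Answer: [140, 73, 107, 97, 144, 128]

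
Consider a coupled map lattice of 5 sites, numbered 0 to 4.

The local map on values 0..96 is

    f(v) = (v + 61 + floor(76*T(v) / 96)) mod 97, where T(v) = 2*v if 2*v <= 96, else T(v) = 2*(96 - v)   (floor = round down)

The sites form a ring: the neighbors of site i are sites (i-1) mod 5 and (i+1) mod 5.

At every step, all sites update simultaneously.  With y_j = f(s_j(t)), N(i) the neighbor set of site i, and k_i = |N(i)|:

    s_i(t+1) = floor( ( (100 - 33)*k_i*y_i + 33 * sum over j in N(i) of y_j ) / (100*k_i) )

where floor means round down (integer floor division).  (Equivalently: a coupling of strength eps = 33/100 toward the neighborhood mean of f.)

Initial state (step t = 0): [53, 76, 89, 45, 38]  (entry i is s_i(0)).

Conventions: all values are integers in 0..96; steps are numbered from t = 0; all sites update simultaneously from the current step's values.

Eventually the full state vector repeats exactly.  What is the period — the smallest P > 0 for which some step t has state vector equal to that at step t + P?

Answer: 2
Key observation: The state at step 3, [73, 73, 72, 72, 72], reappears at step 5 — and no state repeats earlier — so the cycle the system enters has period 2.

Derivation:
t=0: [53, 76, 89, 45, 38]
t=1: [78, 72, 67, 74, 68]
t=2: [71, 73, 75, 73, 74]
t=3: [73, 73, 72, 72, 72]
t=4: [73, 73, 73, 74, 73]
t=5: [73, 73, 72, 72, 72]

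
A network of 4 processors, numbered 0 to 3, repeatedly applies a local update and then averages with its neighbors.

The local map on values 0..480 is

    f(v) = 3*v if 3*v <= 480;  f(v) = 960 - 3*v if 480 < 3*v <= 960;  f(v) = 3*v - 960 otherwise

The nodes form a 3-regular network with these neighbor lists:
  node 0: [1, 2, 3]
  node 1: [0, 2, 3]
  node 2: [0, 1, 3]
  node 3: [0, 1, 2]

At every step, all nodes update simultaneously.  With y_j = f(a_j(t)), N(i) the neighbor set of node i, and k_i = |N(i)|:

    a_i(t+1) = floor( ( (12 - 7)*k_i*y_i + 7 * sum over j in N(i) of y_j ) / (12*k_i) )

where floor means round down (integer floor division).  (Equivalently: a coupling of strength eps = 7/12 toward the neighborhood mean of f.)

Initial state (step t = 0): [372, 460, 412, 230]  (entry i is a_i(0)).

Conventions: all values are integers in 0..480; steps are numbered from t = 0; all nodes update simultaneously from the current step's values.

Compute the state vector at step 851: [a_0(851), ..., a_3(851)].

Answer: [337, 336, 336, 336]
Key observation: The state at step 14, [433, 432, 432, 432], reappears at step 18: the system is in a cycle of period 4 from step 14 on.  Therefore the state at step 851 equals the state at step 14 + ((851 - 14) mod 4) = 15, which is [337, 336, 336, 336].

Derivation:
t=0: [372, 460, 412, 230]
t=1: [252, 311, 279, 278]
t=2: [138, 99, 120, 121]
t=3: [370, 344, 358, 359]
t=4: [121, 104, 113, 114]
t=5: [344, 333, 339, 339]
t=6: [59, 52, 56, 56]
t=7: [169, 164, 167, 167]
t=8: [458, 461, 459, 459]
t=9: [416, 418, 417, 417]
t=10: [290, 291, 291, 291]
t=11: [88, 87, 87, 87]
t=12: [262, 261, 261, 261]
t=13: [175, 176, 176, 176]
t=14: [433, 432, 432, 432]
t=15: [337, 336, 336, 336]
t=16: [49, 48, 48, 48]
t=17: [145, 144, 144, 144]
t=18: [433, 432, 432, 432]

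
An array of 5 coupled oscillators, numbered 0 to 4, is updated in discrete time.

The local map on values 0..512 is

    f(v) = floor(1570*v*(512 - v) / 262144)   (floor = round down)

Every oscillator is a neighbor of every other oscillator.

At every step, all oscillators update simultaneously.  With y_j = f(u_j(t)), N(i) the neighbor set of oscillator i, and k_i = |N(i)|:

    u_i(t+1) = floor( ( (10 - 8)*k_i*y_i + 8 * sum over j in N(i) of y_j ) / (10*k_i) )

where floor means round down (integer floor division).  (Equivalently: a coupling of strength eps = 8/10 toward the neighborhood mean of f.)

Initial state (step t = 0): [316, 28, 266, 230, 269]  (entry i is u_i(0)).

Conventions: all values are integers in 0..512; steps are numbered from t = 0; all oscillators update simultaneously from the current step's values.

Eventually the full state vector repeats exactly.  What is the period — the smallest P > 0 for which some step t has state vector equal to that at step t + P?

Simulating step by step:
t=0: [316, 28, 266, 230, 269]
t=1: [324, 324, 324, 324, 324]
t=2: [364, 364, 364, 364, 364]
t=3: [322, 322, 322, 322, 322]
t=4: [366, 366, 366, 366, 366]
t=5: [320, 320, 320, 320, 320]
t=6: [367, 367, 367, 367, 367]
t=7: [318, 318, 318, 318, 318]
t=8: [369, 369, 369, 369, 369]
t=9: [316, 316, 316, 316, 316]
t=10: [370, 370, 370, 370, 370]
t=11: [314, 314, 314, 314, 314]
t=12: [372, 372, 372, 372, 372]
t=13: [311, 311, 311, 311, 311]
t=14: [374, 374, 374, 374, 374]
t=15: [309, 309, 309, 309, 309]
t=16: [375, 375, 375, 375, 375]
t=17: [307, 307, 307, 307, 307]
t=18: [376, 376, 376, 376, 376]
t=19: [306, 306, 306, 306, 306]
t=20: [377, 377, 377, 377, 377]
t=21: [304, 304, 304, 304, 304]
t=22: [378, 378, 378, 378, 378]
t=23: [303, 303, 303, 303, 303]
t=24: [379, 379, 379, 379, 379]
t=25: [301, 301, 301, 301, 301]
t=26: [380, 380, 380, 380, 380]
t=27: [300, 300, 300, 300, 300]
t=28: [380, 380, 380, 380, 380]

Answer: 2
Key observation: The state at step 26, [380, 380, 380, 380, 380], reappears at step 28 — and no state repeats earlier — so the cycle the system enters has period 2.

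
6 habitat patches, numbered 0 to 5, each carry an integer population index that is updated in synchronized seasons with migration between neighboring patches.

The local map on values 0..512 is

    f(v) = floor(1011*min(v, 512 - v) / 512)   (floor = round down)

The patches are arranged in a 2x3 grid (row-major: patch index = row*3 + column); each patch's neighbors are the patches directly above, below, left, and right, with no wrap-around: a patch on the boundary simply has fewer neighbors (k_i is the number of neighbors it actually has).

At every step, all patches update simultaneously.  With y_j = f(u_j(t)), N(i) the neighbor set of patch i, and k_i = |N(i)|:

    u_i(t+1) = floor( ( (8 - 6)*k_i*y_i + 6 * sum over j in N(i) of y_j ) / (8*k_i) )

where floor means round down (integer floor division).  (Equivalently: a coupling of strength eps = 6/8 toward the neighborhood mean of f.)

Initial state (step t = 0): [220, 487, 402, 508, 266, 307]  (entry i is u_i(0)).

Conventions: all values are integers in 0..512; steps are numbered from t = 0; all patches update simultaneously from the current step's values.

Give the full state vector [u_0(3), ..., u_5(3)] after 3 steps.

Simulating step by step:
t=0: [220, 487, 402, 508, 266, 307]
t=1: [129, 296, 224, 346, 236, 364]
t=2: [345, 397, 379, 351, 377, 413]
t=3: [286, 271, 223, 302, 251, 246]

Answer: [286, 271, 223, 302, 251, 246]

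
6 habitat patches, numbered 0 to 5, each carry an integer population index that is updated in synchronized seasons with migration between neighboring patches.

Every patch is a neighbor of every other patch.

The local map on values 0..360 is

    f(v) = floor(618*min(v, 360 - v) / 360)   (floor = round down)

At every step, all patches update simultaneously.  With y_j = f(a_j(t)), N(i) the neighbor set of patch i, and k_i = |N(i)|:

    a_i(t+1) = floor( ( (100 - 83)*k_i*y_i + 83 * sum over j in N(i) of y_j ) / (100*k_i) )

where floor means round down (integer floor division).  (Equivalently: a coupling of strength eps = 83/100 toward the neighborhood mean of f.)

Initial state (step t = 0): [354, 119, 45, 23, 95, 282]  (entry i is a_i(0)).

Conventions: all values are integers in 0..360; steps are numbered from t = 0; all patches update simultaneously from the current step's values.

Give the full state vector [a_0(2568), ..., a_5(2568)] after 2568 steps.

Simulating step by step:
t=0: [354, 119, 45, 23, 95, 282]
t=1: [103, 104, 104, 104, 104, 104]
t=2: [177, 177, 177, 177, 177, 177]
t=3: [303, 303, 303, 303, 303, 303]
t=4: [97, 97, 97, 97, 97, 97]
t=5: [166, 166, 166, 166, 166, 166]
t=6: [284, 284, 284, 284, 284, 284]
t=7: [130, 130, 130, 130, 130, 130]
t=8: [223, 223, 223, 223, 223, 223]
t=9: [235, 235, 235, 235, 235, 235]
t=10: [214, 214, 214, 214, 214, 214]
t=11: [250, 250, 250, 250, 250, 250]
t=12: [188, 188, 188, 188, 188, 188]
t=13: [295, 295, 295, 295, 295, 295]
t=14: [111, 111, 111, 111, 111, 111]
t=15: [190, 190, 190, 190, 190, 190]
t=16: [291, 291, 291, 291, 291, 291]
t=17: [118, 118, 118, 118, 118, 118]
t=18: [202, 202, 202, 202, 202, 202]
t=19: [271, 271, 271, 271, 271, 271]
t=20: [152, 152, 152, 152, 152, 152]
t=21: [260, 260, 260, 260, 260, 260]
t=22: [171, 171, 171, 171, 171, 171]
t=23: [293, 293, 293, 293, 293, 293]
t=24: [115, 115, 115, 115, 115, 115]
t=25: [197, 197, 197, 197, 197, 197]
t=26: [279, 279, 279, 279, 279, 279]
t=27: [139, 139, 139, 139, 139, 139]
t=28: [238, 238, 238, 238, 238, 238]
t=29: [209, 209, 209, 209, 209, 209]
t=30: [259, 259, 259, 259, 259, 259]
t=31: [173, 173, 173, 173, 173, 173]
t=32: [296, 296, 296, 296, 296, 296]
t=33: [109, 109, 109, 109, 109, 109]
t=34: [187, 187, 187, 187, 187, 187]
t=35: [296, 296, 296, 296, 296, 296]

Answer: [109, 109, 109, 109, 109, 109]
Key observation: The state at step 32, [296, 296, 296, 296, 296, 296], reappears at step 35: the system is in a cycle of period 3 from step 32 on.  Therefore the state at step 2568 equals the state at step 32 + ((2568 - 32) mod 3) = 33, which is [109, 109, 109, 109, 109, 109].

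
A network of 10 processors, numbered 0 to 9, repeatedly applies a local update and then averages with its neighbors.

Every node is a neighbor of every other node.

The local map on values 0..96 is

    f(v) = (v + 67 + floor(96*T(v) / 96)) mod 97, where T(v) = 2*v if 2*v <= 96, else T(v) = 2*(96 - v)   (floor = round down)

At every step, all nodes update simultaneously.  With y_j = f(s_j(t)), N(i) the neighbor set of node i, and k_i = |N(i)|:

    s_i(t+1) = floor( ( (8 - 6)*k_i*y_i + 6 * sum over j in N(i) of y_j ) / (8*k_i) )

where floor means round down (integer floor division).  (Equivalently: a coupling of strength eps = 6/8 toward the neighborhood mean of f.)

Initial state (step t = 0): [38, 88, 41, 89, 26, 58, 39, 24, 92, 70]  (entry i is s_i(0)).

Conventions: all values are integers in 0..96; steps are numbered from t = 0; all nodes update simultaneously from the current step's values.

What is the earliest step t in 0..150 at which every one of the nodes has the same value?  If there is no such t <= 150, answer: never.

Answer: never
Key observation: The state at step 3 reappears at step 5 — the system is in a cycle of period 2 from step 3 on.  No step 0..5 is synchronized, and the cycle repeats forever, so no step up to 150 (or ever) has all nodes equal.

Derivation:
t=0: [38, 88, 41, 89, 26, 58, 39, 24, 92, 70]  (not all equal)
t=1: [69, 68, 71, 68, 63, 57, 70, 62, 67, 71]  (not all equal)
t=2: [70, 70, 70, 70, 55, 56, 70, 55, 71, 70]  (not all equal)
t=3: [71, 71, 71, 71, 57, 57, 71, 57, 71, 71]  (not all equal)
t=4: [70, 70, 70, 70, 56, 56, 70, 56, 70, 70]  (not all equal)
t=5: [71, 71, 71, 71, 57, 57, 71, 57, 71, 71]  (not all equal)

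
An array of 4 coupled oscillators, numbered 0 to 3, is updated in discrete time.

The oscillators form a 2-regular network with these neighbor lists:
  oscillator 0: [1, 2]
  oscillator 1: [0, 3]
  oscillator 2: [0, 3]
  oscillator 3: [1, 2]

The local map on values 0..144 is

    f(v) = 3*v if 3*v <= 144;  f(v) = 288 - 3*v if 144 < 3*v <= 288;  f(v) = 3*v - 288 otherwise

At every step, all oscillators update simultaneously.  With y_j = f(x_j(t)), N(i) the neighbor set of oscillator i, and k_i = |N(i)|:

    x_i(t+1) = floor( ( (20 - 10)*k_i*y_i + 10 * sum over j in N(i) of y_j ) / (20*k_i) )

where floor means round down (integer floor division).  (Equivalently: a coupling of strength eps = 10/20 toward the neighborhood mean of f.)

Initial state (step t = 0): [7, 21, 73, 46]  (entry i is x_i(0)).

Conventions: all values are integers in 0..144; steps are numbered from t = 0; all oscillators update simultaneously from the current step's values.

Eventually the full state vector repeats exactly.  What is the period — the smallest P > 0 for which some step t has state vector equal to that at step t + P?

Answer: 13
Key observation: The state at step 11, [36, 36, 96, 96], reappears at step 24 — and no state repeats earlier — so the cycle the system enters has period 13.

Derivation:
t=0: [7, 21, 73, 46]
t=1: [43, 71, 74, 102]
t=2: [99, 74, 69, 44]
t=3: [41, 68, 75, 102]
t=4: [98, 77, 66, 45]
t=5: [39, 63, 80, 104]
t=6: [95, 84, 59, 48]
t=7: [38, 54, 92, 108]
t=8: [91, 100, 43, 52]
t=9: [42, 42, 101, 101]
t=10: [98, 98, 42, 42]
t=11: [36, 36, 96, 96]
t=12: [81, 81, 27, 27]
t=13: [54, 54, 72, 72]
t=14: [112, 112, 85, 85]
t=15: [44, 44, 36, 36]
t=16: [126, 126, 114, 114]
t=17: [81, 81, 63, 63]
t=18: [58, 58, 85, 85]
t=19: [93, 93, 53, 53]
t=20: [39, 39, 99, 99]
t=21: [90, 90, 36, 36]
t=22: [40, 40, 85, 85]
t=23: [98, 98, 54, 54]
t=24: [36, 36, 96, 96]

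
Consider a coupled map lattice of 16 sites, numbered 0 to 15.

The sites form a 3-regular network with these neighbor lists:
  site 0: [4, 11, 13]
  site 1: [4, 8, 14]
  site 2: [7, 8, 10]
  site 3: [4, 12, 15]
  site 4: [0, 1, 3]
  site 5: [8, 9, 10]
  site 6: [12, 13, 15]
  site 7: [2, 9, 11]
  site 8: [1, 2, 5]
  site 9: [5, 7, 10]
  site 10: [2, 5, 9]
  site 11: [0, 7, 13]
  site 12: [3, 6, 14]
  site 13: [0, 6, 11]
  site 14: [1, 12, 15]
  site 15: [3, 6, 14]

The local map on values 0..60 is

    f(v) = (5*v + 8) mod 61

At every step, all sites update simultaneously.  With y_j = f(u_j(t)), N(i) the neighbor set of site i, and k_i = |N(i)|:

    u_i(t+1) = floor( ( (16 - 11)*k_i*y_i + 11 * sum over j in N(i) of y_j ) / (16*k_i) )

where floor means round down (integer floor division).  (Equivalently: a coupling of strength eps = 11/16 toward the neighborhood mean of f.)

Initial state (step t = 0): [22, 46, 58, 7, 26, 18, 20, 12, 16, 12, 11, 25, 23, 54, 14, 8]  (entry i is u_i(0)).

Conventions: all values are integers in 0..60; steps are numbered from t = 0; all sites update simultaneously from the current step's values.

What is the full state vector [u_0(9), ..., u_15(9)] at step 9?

Simulating step by step:
t=0: [22, 46, 58, 7, 26, 18, 20, 12, 16, 12, 11, 25, 23, 54, 14, 8]
t=1: [31, 30, 25, 28, 40, 19, 33, 18, 41, 12, 23, 25, 24, 36, 29, 39]
t=2: [22, 30, 19, 19, 31, 21, 23, 18, 29, 20, 14, 22, 26, 25, 23, 31]
t=3: [42, 27, 32, 35, 43, 38, 15, 45, 39, 38, 37, 41, 15, 29, 21, 22]
t=4: [34, 32, 32, 27, 25, 15, 32, 36, 25, 21, 20, 35, 23, 29, 39, 34]
t=5: [27, 24, 28, 22, 31, 32, 34, 24, 29, 33, 42, 21, 20, 33, 29, 37]
t=6: [39, 25, 24, 40, 32, 41, 42, 31, 27, 35, 39, 34, 47, 45, 24, 36]
t=7: [41, 20, 20, 33, 27, 18, 37, 27, 17, 20, 14, 42, 33, 41, 19, 16]
t=8: [29, 36, 30, 38, 35, 33, 27, 36, 40, 31, 35, 29, 39, 26, 41, 32]
t=9: [20, 14, 18, 19, 11, 31, 25, 26, 28, 25, 29, 21, 21, 24, 25, 29]

Answer: [20, 14, 18, 19, 11, 31, 25, 26, 28, 25, 29, 21, 21, 24, 25, 29]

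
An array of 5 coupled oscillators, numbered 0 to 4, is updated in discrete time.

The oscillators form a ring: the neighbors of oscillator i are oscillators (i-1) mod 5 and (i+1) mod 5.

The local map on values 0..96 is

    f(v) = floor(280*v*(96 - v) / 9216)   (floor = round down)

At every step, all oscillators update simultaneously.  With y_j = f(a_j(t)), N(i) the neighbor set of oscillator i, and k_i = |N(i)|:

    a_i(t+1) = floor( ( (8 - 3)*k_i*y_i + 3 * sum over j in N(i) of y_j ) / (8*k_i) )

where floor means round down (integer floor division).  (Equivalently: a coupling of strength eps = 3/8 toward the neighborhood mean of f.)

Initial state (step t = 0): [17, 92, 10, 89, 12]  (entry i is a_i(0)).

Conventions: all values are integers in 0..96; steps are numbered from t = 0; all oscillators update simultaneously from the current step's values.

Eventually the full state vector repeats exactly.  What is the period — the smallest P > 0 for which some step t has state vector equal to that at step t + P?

Answer: 2
Key observation: The state at step 11, [64, 64, 64, 64, 64], reappears at step 13 — and no state repeats earlier — so the cycle the system enters has period 2.

Derivation:
t=0: [17, 92, 10, 89, 12]
t=1: [32, 19, 21, 21, 29]
t=2: [58, 47, 46, 49, 57]
t=3: [66, 68, 69, 68, 67]
t=4: [59, 57, 56, 57, 58]
t=5: [66, 67, 67, 67, 66]
t=6: [59, 59, 59, 59, 59]
t=7: [66, 66, 66, 66, 66]
t=8: [60, 60, 60, 60, 60]
t=9: [65, 65, 65, 65, 65]
t=10: [61, 61, 61, 61, 61]
t=11: [64, 64, 64, 64, 64]
t=12: [62, 62, 62, 62, 62]
t=13: [64, 64, 64, 64, 64]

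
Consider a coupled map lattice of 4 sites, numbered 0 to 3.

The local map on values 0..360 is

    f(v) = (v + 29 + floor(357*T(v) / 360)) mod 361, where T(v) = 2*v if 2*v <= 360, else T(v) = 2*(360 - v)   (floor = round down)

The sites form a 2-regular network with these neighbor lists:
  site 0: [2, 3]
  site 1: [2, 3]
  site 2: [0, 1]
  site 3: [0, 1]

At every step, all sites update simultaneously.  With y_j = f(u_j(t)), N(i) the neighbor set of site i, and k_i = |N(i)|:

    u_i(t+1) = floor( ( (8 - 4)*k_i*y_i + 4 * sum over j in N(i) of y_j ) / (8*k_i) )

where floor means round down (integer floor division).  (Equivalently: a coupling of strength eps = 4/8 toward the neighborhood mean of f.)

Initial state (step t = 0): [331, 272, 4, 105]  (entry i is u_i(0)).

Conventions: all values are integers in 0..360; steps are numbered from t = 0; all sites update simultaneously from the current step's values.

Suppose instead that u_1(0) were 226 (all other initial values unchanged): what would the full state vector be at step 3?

Simulating step by step:
t=0: [331, 226, 4, 105]
t=1: [123, 175, 73, 224]
t=2: [118, 196, 179, 136]
t=3: [78, 163, 153, 88]

Answer: [78, 163, 153, 88]
Key observation: This trace re-runs the system from the modified initial state.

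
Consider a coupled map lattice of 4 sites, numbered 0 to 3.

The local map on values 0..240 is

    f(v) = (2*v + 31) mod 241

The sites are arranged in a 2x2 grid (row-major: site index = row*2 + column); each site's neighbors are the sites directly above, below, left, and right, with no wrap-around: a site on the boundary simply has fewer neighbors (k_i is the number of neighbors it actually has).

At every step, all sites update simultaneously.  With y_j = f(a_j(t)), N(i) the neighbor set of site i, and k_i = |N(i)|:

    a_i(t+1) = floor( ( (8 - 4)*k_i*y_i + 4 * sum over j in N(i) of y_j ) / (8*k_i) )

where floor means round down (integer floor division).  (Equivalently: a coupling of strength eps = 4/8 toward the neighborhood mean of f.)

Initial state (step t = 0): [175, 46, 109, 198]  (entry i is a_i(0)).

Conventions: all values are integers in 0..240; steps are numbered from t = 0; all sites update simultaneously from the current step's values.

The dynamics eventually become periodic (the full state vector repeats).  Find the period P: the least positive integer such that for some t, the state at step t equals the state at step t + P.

Simulating step by step:
t=0: [175, 46, 109, 198]
t=1: [102, 143, 85, 125]
t=2: [186, 106, 169, 89]
t=3: [113, 93, 156, 137]
t=4: [87, 128, 71, 111]
t=5: [157, 77, 140, 60]
t=6: [115, 156, 98, 139]
t=7: [92, 73, 135, 116]
t=8: [166, 147, 89, 70]
t=9: [134, 115, 177, 158]
t=10: [70, 51, 113, 94]
t=11: [122, 164, 105, 146]
t=12: [46, 88, 29, 70]
t=13: [135, 177, 118, 159]
t=14: [72, 114, 55, 96]
t=15: [127, 108, 170, 151]
t=16: [56, 37, 99, 80]
t=17: [155, 136, 198, 179]
t=18: [112, 93, 155, 136]
t=19: [86, 127, 69, 110]
t=20: [154, 75, 137, 58]
t=21: [110, 151, 93, 134]
t=22: [82, 63, 125, 106]
t=23: [146, 127, 69, 50]
t=24: [94, 75, 137, 118]
t=25: [170, 151, 93, 74]
t=26: [142, 123, 185, 166]
t=27: [86, 67, 129, 110]
t=28: [154, 135, 77, 58]
t=29: [110, 91, 153, 134]
t=30: [82, 123, 65, 106]
t=31: [146, 67, 129, 50]
t=32: [94, 135, 77, 118]
t=33: [170, 91, 153, 74]
t=34: [142, 183, 125, 166]
t=35: [86, 127, 69, 110]

Answer: 16
Key observation: The state at step 19, [86, 127, 69, 110], reappears at step 35 — and no state repeats earlier — so the cycle the system enters has period 16.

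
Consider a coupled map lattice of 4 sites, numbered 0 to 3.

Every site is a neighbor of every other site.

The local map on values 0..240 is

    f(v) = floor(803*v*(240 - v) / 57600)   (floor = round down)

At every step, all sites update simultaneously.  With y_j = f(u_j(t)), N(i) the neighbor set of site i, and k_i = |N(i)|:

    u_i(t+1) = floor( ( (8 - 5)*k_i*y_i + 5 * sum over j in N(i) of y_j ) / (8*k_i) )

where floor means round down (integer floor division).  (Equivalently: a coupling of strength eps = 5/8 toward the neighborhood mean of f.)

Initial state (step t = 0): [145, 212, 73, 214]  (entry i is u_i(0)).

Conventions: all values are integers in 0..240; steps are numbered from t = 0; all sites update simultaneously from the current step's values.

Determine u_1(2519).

Answer: u_1(2519) = 113
Key observation: The state at step 4, [200, 200, 200, 200], reappears at step 8: the system is in a cycle of period 4 from step 4 on.  Therefore the state at step 2519 equals the state at step 4 + ((2519 - 4) mod 4) = 7, which is [113, 113, 113, 113].

Derivation:
t=0: [145, 212, 73, 214]
t=1: [140, 122, 136, 121]
t=2: [197, 198, 197, 198]
t=3: [116, 116, 116, 116]
t=4: [200, 200, 200, 200]
t=5: [111, 111, 111, 111]
t=6: [199, 199, 199, 199]
t=7: [113, 113, 113, 113]
t=8: [200, 200, 200, 200]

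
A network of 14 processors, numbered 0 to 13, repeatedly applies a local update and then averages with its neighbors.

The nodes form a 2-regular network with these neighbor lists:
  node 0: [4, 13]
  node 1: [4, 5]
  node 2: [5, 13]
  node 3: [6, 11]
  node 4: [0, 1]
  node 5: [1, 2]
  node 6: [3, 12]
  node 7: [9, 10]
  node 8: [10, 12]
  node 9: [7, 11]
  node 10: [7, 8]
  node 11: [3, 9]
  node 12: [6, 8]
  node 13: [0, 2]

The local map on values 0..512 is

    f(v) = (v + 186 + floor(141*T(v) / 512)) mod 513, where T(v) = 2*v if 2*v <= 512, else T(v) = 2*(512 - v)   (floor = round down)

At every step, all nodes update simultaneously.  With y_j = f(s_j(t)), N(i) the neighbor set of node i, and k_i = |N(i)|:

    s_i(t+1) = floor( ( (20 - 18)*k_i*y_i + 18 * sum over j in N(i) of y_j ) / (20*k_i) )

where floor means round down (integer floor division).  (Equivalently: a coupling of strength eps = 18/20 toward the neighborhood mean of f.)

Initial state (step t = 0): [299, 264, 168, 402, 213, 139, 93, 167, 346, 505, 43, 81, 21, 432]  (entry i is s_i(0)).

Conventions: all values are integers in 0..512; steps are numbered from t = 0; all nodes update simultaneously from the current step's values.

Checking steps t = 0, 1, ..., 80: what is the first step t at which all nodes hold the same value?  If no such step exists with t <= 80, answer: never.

Answer: never
Key observation: The state at step 26 reappears at step 28 — the system is in a cycle of period 2 from step 26 on.  No step 0..28 is synchronized, and the cycle repeats forever, so no step up to 80 (or ever) has all nodes equal.

Derivation:
t=0: [299, 264, 168, 402, 213, 139, 93, 167, 346, 505, 43, 81, 21, 432]  (not all equal)
t=1: [77, 189, 292, 301, 73, 273, 191, 239, 222, 357, 274, 173, 219, 255]  (not all equal)
t=2: [195, 217, 73, 430, 382, 261, 94, 91, 42, 235, 34, 137, 225, 182]  (not all equal)
t=3: [316, 90, 272, 342, 236, 145, 109, 156, 141, 329, 283, 123, 264, 400]  (not all equal)
t=4: [87, 234, 252, 339, 193, 221, 116, 125, 110, 371, 382, 132, 348, 91]  (not all equal)
t=5: [397, 228, 160, 350, 208, 45, 134, 149, 142, 358, 343, 141, 335, 205]  (not all equal)
t=6: [468, 345, 384, 369, 122, 232, 136, 142, 136, 380, 381, 142, 370, 305]  (not all equal)
t=7: [226, 194, 68, 372, 160, 109, 148, 153, 150, 377, 373, 150, 368, 140]  (not all equal)
t=8: [378, 403, 370, 387, 272, 385, 150, 153, 150, 390, 390, 152, 386, 181]  (not all equal)
t=9: [256, 105, 278, 390, 124, 128, 157, 159, 157, 392, 391, 158, 389, 156]  (not all equal)
t=10: [369, 377, 372, 400, 225, 230, 159, 160, 159, 401, 400, 160, 399, 109]  (not all equal)
t=11: [181, 34, 185, 403, 111, 113, 163, 164, 163, 404, 403, 164, 402, 144]  (not all equal)
t=12: [391, 347, 393, 408, 352, 355, 165, 166, 165, 409, 408, 166, 407, 463]  (not all equal)
t=13: [136, 113, 137, 411, 119, 119, 167, 168, 167, 412, 411, 168, 410, 133]  (not all equal)
t=14: [382, 369, 382, 414, 377, 378, 169, 170, 169, 415, 414, 170, 413, 396]  (not all equal)
t=15: [127, 123, 127, 417, 123, 123, 170, 171, 170, 418, 417, 171, 417, 126]  (not all equal)
t=16: [378, 376, 378, 419, 378, 378, 172, 172, 172, 420, 419, 172, 418, 381]  (not all equal)
t=17: [124, 123, 124, 421, 123, 123, 173, 173, 173, 421, 421, 173, 421, 124]  (not all equal)
t=18: [377, 376, 377, 423, 376, 376, 175, 175, 175, 423, 423, 175, 423, 378]  (not all equal)
t=19: [123, 123, 123, 425, 123, 123, 176, 176, 176, 425, 425, 176, 425, 124]  (not all equal)
t=20: [376, 376, 376, 426, 376, 376, 176, 176, 176, 426, 426, 176, 426, 376]  (not all equal)
t=21: [123, 123, 123, 426, 123, 123, 177, 177, 177, 426, 426, 177, 426, 123]  (not all equal)
t=22: [376, 376, 376, 428, 376, 376, 177, 177, 177, 428, 428, 177, 428, 376]  (not all equal)
t=23: [123, 123, 123, 428, 123, 123, 178, 178, 178, 428, 428, 178, 428, 123]  (not all equal)
t=24: [376, 376, 376, 430, 376, 376, 178, 178, 178, 430, 430, 178, 430, 376]  (not all equal)
t=25: [123, 123, 123, 430, 123, 123, 179, 179, 179, 430, 430, 179, 430, 123]  (not all equal)
t=26: [376, 376, 376, 431, 376, 376, 179, 179, 179, 431, 431, 179, 431, 376]  (not all equal)
t=27: [123, 123, 123, 431, 123, 123, 179, 179, 179, 431, 431, 179, 431, 123]  (not all equal)
t=28: [376, 376, 376, 431, 376, 376, 179, 179, 179, 431, 431, 179, 431, 376]  (not all equal)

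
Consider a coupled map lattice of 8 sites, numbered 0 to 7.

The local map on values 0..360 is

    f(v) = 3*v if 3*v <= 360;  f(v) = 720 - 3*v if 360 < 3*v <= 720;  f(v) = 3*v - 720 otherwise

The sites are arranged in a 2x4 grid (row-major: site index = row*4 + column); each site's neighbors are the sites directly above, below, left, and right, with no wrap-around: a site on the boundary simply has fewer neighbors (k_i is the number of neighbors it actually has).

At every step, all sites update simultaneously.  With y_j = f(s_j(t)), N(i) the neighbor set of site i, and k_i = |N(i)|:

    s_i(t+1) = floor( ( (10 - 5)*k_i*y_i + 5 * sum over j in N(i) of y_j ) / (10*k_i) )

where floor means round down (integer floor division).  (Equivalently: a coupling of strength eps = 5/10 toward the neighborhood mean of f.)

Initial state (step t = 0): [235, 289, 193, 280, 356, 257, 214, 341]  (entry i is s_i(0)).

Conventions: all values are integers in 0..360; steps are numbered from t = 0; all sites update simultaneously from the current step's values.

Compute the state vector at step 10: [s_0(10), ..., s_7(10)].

Simulating step by step:
t=0: [235, 289, 193, 280, 356, 257, 214, 341]
t=1: [131, 108, 128, 171, 190, 121, 121, 201]
t=2: [282, 332, 316, 216, 246, 317, 313, 199]
t=3: [136, 235, 208, 123, 98, 201, 206, 134]
t=4: [233, 95, 126, 279, 254, 127, 139, 272]
t=5: [92, 259, 288, 168, 111, 274, 281, 153]
t=6: [235, 115, 138, 209, 261, 136, 146, 215]
t=7: [109, 278, 273, 141, 113, 271, 256, 131]
t=8: [276, 143, 126, 255, 274, 130, 110, 249]
t=9: [152, 275, 282, 114, 160, 285, 281, 107]
t=10: [218, 140, 158, 282, 219, 145, 158, 276]

Answer: [218, 140, 158, 282, 219, 145, 158, 276]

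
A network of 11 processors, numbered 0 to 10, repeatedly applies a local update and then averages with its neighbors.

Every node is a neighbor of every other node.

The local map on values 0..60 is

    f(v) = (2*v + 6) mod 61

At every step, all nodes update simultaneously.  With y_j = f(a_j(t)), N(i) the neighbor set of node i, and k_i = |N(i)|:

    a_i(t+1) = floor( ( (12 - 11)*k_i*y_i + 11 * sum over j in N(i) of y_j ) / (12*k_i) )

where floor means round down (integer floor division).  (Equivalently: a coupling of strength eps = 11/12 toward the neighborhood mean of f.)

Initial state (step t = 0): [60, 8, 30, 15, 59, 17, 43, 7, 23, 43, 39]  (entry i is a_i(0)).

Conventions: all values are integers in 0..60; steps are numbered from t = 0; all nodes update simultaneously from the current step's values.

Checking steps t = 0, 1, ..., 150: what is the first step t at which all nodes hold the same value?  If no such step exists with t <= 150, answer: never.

Simulating step by step:
t=0: [60, 8, 30, 15, 59, 17, 43, 7, 23, 43, 39]  (not all equal)
t=1: [24, 24, 24, 24, 24, 24, 24, 24, 23, 24, 24]  (not all equal)
t=2: [53, 53, 53, 53, 53, 53, 53, 53, 53, 53, 53]  (all equal)

Answer: 2
Key observation: Synchronization is absorbing here: once all nodes are equal they stay equal, and step 2 is the first all-equal step.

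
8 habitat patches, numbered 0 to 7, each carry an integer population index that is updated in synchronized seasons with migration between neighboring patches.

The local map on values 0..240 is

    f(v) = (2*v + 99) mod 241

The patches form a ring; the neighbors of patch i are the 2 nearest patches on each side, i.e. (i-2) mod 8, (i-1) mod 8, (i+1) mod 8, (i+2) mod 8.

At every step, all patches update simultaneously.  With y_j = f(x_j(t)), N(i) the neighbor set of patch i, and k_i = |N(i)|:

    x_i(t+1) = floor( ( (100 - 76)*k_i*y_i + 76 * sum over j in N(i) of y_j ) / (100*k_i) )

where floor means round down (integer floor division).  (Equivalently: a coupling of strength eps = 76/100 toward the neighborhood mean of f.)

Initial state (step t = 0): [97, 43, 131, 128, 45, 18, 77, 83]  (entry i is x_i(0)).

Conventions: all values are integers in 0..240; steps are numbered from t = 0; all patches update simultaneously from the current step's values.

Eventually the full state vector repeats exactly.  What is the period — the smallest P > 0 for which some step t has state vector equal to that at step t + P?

Simulating step by step:
t=0: [97, 43, 131, 128, 45, 18, 77, 83]
t=1: [77, 103, 131, 146, 117, 96, 78, 78]
t=2: [43, 71, 89, 97, 85, 63, 35, 29]
t=3: [113, 81, 58, 67, 98, 131, 153, 147]
t=4: [124, 134, 125, 133, 152, 143, 117, 110]
t=5: [102, 109, 124, 132, 127, 121, 115, 107]
t=6: [79, 87, 96, 104, 105, 98, 86, 79]
t=7: [28, 35, 46, 54, 54, 47, 36, 28]
t=8: [167, 175, 186, 194, 194, 186, 175, 167]
t=9: [205, 167, 133, 129, 129, 133, 167, 205]
t=10: [108, 101, 115, 133, 133, 115, 101, 108]
t=11: [71, 82, 93, 98, 98, 93, 82, 71]
t=12: [16, 23, 35, 44, 44, 35, 23, 16]
t=13: [143, 152, 164, 172, 172, 164, 152, 143]
t=14: [158, 167, 179, 188, 188, 179, 167, 158]
t=15: [188, 197, 210, 219, 219, 210, 197, 188]
t=16: [111, 109, 76, 39, 39, 76, 109, 111]
t=17: [65, 84, 99, 94, 94, 99, 84, 65]
t=18: [118, 112, 79, 46, 46, 79, 112, 118]
t=19: [74, 94, 109, 103, 103, 109, 94, 74]
t=20: [34, 39, 52, 65, 65, 52, 39, 34]
t=21: [177, 188, 201, 209, 209, 201, 188, 177]
t=22: [183, 146, 102, 66, 66, 102, 146, 183]
t=23: [165, 176, 173, 151, 151, 173, 176, 165]
t=24: [199, 191, 185, 186, 186, 185, 191, 199]
t=25: [140, 150, 190, 231, 231, 190, 150, 140]
t=26: [164, 150, 143, 154, 154, 143, 150, 164]
t=27: [167, 167, 163, 156, 156, 163, 167, 167]
t=28: [190, 186, 181, 179, 179, 181, 186, 190]
t=29: [231, 228, 223, 220, 220, 223, 228, 231]
t=30: [73, 70, 65, 62, 62, 65, 70, 73]
t=31: [136, 144, 185, 228, 228, 185, 144, 136]
t=32: [154, 141, 134, 145, 145, 134, 141, 154]
t=33: [148, 148, 144, 138, 138, 144, 148, 148]
t=34: [152, 148, 144, 142, 142, 144, 148, 152]
t=35: [155, 153, 149, 145, 145, 149, 153, 155]
t=36: [164, 160, 156, 154, 154, 156, 160, 164]
t=37: [179, 177, 173, 169, 169, 173, 177, 179]
t=38: [212, 208, 204, 202, 202, 204, 208, 212]
t=39: [34, 32, 28, 24, 24, 28, 32, 34]
t=40: [163, 159, 155, 153, 153, 155, 159, 163]
t=41: [177, 175, 171, 167, 167, 171, 175, 177]
t=42: [208, 204, 200, 198, 198, 200, 204, 208]
t=43: [26, 24, 20, 16, 16, 20, 24, 26]
t=44: [147, 143, 139, 137, 137, 139, 143, 147]
t=45: [145, 143, 139, 135, 135, 139, 143, 145]
t=46: [144, 140, 136, 134, 134, 136, 140, 144]
t=47: [139, 137, 133, 129, 129, 133, 137, 139]
t=48: [132, 128, 124, 122, 122, 124, 128, 132]
t=49: [115, 113, 109, 105, 105, 109, 113, 115]
t=50: [84, 80, 76, 74, 74, 76, 80, 84]
t=51: [19, 17, 13, 9, 9, 13, 17, 19]
t=52: [133, 129, 125, 123, 123, 125, 129, 133]
t=53: [117, 115, 111, 107, 107, 111, 115, 117]
t=54: [88, 84, 80, 78, 78, 80, 84, 88]
t=55: [27, 25, 21, 17, 17, 21, 25, 27]
t=56: [149, 145, 141, 139, 139, 141, 145, 149]
t=57: [149, 147, 143, 139, 139, 143, 147, 149]
t=58: [152, 148, 144, 142, 142, 144, 148, 152]

Answer: 24
Key observation: The state at step 34, [152, 148, 144, 142, 142, 144, 148, 152], reappears at step 58 — and no state repeats earlier — so the cycle the system enters has period 24.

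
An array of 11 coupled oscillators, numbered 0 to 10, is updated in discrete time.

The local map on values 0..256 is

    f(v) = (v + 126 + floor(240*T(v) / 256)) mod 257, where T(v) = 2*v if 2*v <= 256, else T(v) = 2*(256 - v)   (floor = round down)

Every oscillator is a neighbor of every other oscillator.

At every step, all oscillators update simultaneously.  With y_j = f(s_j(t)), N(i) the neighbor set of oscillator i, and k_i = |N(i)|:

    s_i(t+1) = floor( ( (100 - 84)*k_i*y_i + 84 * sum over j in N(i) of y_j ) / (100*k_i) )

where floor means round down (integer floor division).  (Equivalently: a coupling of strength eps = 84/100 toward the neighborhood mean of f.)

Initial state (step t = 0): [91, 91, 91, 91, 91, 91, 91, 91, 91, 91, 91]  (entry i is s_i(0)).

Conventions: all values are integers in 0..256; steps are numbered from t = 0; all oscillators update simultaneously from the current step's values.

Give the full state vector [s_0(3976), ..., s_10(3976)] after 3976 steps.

Answer: [188, 188, 188, 188, 188, 188, 188, 188, 188, 188, 188]
Key observation: The state at step 24, [188, 188, 188, 188, 188, 188, 188, 188, 188, 188, 188], reappears at step 26: the system is in a cycle of period 2 from step 24 on.  Therefore the state at step 3976 equals the state at step 24 + ((3976 - 24) mod 2) = 24, which is [188, 188, 188, 188, 188, 188, 188, 188, 188, 188, 188].

Derivation:
t=0: [91, 91, 91, 91, 91, 91, 91, 91, 91, 91, 91]
t=1: [130, 130, 130, 130, 130, 130, 130, 130, 130, 130, 130]
t=2: [235, 235, 235, 235, 235, 235, 235, 235, 235, 235, 235]
t=3: [143, 143, 143, 143, 143, 143, 143, 143, 143, 143, 143]
t=4: [223, 223, 223, 223, 223, 223, 223, 223, 223, 223, 223]
t=5: [153, 153, 153, 153, 153, 153, 153, 153, 153, 153, 153]
t=6: [215, 215, 215, 215, 215, 215, 215, 215, 215, 215, 215]
t=7: [160, 160, 160, 160, 160, 160, 160, 160, 160, 160, 160]
t=8: [209, 209, 209, 209, 209, 209, 209, 209, 209, 209, 209]
t=9: [166, 166, 166, 166, 166, 166, 166, 166, 166, 166, 166]
t=10: [203, 203, 203, 203, 203, 203, 203, 203, 203, 203, 203]
t=11: [171, 171, 171, 171, 171, 171, 171, 171, 171, 171, 171]
t=12: [199, 199, 199, 199, 199, 199, 199, 199, 199, 199, 199]
t=13: [174, 174, 174, 174, 174, 174, 174, 174, 174, 174, 174]
t=14: [196, 196, 196, 196, 196, 196, 196, 196, 196, 196, 196]
t=15: [177, 177, 177, 177, 177, 177, 177, 177, 177, 177, 177]
t=16: [194, 194, 194, 194, 194, 194, 194, 194, 194, 194, 194]
t=17: [179, 179, 179, 179, 179, 179, 179, 179, 179, 179, 179]
t=18: [192, 192, 192, 192, 192, 192, 192, 192, 192, 192, 192]
t=19: [181, 181, 181, 181, 181, 181, 181, 181, 181, 181, 181]
t=20: [190, 190, 190, 190, 190, 190, 190, 190, 190, 190, 190]
t=21: [182, 182, 182, 182, 182, 182, 182, 182, 182, 182, 182]
t=22: [189, 189, 189, 189, 189, 189, 189, 189, 189, 189, 189]
t=23: [183, 183, 183, 183, 183, 183, 183, 183, 183, 183, 183]
t=24: [188, 188, 188, 188, 188, 188, 188, 188, 188, 188, 188]
t=25: [184, 184, 184, 184, 184, 184, 184, 184, 184, 184, 184]
t=26: [188, 188, 188, 188, 188, 188, 188, 188, 188, 188, 188]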